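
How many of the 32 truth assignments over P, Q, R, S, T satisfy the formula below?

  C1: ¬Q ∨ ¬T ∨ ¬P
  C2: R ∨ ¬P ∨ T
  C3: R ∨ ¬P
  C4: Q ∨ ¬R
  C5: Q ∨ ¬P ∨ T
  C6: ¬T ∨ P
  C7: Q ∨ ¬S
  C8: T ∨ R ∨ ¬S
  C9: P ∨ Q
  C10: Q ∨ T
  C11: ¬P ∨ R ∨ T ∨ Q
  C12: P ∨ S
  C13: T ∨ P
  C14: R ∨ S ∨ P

2

There are 2^5 = 32 truth assignments over (P, Q, R, S, T).
Split on T. With T = True, the clauses containing T are satisfied and ¬T drops from the rest; 0 of the 2^4 = 16 assignments to the other variables satisfy what remains.
With T = False, by the same count on the reduced clause set, 2 assignments work.
(One model: P=T, Q=T, R=T, S=F, T=F.)
Total: 0 + 2 = 2.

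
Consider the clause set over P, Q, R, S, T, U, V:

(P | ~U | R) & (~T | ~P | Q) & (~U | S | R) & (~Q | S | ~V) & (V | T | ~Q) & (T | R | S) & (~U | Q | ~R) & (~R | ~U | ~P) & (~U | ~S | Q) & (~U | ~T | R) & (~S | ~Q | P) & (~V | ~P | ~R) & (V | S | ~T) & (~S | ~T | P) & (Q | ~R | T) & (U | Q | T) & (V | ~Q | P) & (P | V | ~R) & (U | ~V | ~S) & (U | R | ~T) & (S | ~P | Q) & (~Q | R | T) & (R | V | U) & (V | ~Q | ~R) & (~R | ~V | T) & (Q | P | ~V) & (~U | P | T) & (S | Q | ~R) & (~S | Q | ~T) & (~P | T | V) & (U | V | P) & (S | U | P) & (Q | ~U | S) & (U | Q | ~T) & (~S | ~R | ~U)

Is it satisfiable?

Branch on P: set P = 1.
Branch on T: set T = 0.
(V) alone gives V = 1.
(~R) alone gives R = 0.
(S) alone gives S = 1.
(U) alone gives U = 1.
(Q) alone gives Q = 1.
That conflicts with the unit clause (~Q).
That branch fails; take T = 1 instead.
(Q) alone gives Q = 1.
Branch on S: set S = 1.
Branch on R: set R = 0.
(~U) alone gives U = 0.
That conflicts with the unit clause (U).
That branch fails; take R = 1 instead.
(~U) alone gives U = 0.
(~V) alone gives V = 0.
That conflicts with the unit clause (V).
Both values of R lead to a conflict.
That branch fails; take S = 0 instead.
(~V) alone gives V = 0.
That conflicts with the unit clause (V).
Both values of S lead to a conflict.
Both values of T lead to a conflict.
That branch fails; take P = 0 instead.
Branch on U: set U = 0.
(V) alone gives V = 1.
(~S) alone gives S = 0.
That conflicts with the unit clause (S).
That branch fails; take U = 1 instead.
(R) alone gives R = 1.
(Q) alone gives Q = 1.
(~S) alone gives S = 0.
(~V) alone gives V = 0.
That conflicts with the unit clause (V).
Both values of U lead to a conflict.
Both values of P lead to a conflict.
No assignment satisfies every clause.

No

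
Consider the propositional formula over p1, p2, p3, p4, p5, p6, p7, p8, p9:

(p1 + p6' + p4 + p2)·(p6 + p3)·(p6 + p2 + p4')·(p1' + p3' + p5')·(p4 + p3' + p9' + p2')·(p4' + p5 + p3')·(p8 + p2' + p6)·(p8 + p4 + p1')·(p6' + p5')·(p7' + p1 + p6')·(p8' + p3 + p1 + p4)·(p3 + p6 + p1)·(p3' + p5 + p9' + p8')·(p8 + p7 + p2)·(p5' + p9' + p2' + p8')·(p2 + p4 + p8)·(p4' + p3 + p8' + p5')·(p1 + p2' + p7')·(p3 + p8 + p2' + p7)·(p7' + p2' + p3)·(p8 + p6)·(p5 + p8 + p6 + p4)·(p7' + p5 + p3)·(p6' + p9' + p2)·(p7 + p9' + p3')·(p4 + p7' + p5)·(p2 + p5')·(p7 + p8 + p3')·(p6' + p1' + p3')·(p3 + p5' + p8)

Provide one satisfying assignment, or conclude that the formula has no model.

Case p6 = 1:
From the singleton clause (p5'), p5 = 0.
Case p4 = 1:
From the singleton clause (p3'), p3 = 0.
From the singleton clause (p7'), p7 = 0.
Case p8 = 1:
Case p9 = 0:
Every clause is now satisfied; p1, p2 are unconstrained.

p1: 1, p2: 1, p3: 0, p4: 1, p5: 0, p6: 1, p7: 0, p8: 1, p9: 0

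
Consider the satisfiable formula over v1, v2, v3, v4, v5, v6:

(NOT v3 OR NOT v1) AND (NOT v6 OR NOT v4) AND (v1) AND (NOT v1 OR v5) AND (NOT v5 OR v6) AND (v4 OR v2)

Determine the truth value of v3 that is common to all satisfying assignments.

Suppose v3 = true.
Unit clause (NOT v1) forces v1 = false.
That conflicts with the unit clause (v1).
So every satisfying assignment has v3 = False.

False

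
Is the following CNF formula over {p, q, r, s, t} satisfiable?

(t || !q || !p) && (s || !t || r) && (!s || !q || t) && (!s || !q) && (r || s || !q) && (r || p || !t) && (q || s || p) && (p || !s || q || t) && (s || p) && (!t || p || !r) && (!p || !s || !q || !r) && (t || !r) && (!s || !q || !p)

Case s = false:
From the singleton clause (p), p = true.
Case t = true:
From the singleton clause (r), r = true.
No clause remains; q is free.
A satisfying assignment: p=true, q=false, r=true, s=false, t=true.

Satisfiable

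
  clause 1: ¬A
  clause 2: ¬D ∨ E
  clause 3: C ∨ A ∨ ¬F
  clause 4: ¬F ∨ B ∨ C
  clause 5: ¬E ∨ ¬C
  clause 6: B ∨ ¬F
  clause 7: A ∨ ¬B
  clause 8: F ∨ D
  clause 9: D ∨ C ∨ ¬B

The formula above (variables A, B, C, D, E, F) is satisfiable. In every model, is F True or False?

Suppose F = True.
Unit clause (¬A) forces A = False.
Unit clause (C) forces C = True.
Unit clause (¬E) forces E = False.
Unit clause (¬D) forces D = False.
Unit clause (B) forces B = True.
But (¬B) is also a unit clause — contradiction.
So every satisfying assignment has F = False.

False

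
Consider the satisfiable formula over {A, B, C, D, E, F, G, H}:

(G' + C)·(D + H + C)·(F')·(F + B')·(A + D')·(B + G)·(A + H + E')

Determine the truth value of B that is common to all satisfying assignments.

False

Suppose B = 1.
From the singleton clause (F'), F = 0.
That conflicts with the unit clause (F).
So every satisfying assignment has B = False.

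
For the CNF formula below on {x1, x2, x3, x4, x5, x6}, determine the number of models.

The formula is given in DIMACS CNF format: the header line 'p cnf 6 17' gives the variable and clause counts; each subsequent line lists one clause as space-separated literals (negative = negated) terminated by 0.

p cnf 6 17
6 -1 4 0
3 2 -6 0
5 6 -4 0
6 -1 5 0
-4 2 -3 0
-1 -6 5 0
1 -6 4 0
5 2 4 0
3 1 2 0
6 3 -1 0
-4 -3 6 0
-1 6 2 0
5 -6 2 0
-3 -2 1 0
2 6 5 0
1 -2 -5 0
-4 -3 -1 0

There are 2^6 = 64 truth assignments over (x1, x2, x3, x4, x5, x6).
Split on x3. With x3 = True, the clauses containing x3 are satisfied and ¬x3 drops from the rest; 3 of the 2^5 = 32 assignments to the other variables satisfy what remains.
With x3 = False, by the same count on the reduced clause set, 4 assignments work.
(One model: x1=F, x2=F, x3=T, x4=F, x5=T, x6=F.)
Total: 3 + 4 = 7.

7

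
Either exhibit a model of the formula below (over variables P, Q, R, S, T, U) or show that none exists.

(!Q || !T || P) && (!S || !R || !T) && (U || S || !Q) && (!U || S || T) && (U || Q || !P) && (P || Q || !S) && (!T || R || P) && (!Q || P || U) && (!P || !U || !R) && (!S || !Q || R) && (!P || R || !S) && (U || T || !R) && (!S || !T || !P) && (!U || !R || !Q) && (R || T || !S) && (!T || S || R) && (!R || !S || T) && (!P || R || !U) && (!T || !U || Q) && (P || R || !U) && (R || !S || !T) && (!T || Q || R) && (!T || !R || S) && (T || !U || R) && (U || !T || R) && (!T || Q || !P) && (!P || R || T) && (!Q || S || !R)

Try Q = false.
Try U = false.
Unit clause (!P) forces P = false.
Unit clause (!S) forces S = false.
Try T = false.
Unit clause (!R) forces R = false.
This assignment satisfies each clause.

P ↦ false,  Q ↦ false,  R ↦ false,  S ↦ false,  T ↦ false,  U ↦ false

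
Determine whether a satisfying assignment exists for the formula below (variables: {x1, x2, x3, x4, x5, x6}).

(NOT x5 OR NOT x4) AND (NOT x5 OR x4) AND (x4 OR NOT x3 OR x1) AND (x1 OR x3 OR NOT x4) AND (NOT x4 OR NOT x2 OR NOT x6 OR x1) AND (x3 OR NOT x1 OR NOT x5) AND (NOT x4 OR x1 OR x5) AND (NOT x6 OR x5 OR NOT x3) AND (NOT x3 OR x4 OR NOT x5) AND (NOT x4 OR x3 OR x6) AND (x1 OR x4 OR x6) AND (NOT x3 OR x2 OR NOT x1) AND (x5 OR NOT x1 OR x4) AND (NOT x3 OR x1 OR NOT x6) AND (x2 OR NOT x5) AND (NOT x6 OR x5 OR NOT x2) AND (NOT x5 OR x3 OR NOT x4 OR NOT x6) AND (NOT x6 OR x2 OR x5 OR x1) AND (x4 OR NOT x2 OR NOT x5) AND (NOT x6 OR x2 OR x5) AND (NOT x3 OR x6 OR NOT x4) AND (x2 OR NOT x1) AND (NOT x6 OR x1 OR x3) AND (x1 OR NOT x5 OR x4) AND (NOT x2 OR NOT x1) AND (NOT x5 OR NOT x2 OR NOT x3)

No

Branch on x5: set x5 = false.
Branch on x4: set x4 = false.
The clause (NOT x1) is unit, so x1 = false.
The clause (NOT x3) is unit, so x3 = false.
The clause (x6) is unit, so x6 = true.
Now (NOT x6) is unsatisfied and unit — conflict.
So x4 must be the other value — set x4 = true.
The clause (x1) is unit, so x1 = true.
The clause (x2) is unit, so x2 = true.
Now (NOT x2) is unsatisfied and unit — conflict.
Both values of x4 lead to a conflict.
So x5 must be the other value — set x5 = true.
The clause (NOT x4) is unit, so x4 = false.
Now (x4) is unsatisfied and unit — conflict.
Both values of x5 lead to a conflict.
No assignment satisfies every clause.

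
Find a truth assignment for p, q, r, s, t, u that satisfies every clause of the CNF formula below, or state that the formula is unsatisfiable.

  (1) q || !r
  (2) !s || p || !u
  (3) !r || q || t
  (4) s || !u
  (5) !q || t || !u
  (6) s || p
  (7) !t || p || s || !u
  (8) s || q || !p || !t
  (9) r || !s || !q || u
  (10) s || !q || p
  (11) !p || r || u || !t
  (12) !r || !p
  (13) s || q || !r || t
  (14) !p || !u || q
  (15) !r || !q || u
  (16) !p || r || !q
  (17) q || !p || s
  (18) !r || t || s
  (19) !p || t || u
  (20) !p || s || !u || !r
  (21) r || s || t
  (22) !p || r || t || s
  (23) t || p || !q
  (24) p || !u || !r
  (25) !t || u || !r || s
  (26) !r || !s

p=false, q=false, r=false, s=true, t=false, u=false

Try q = false.
From the singleton clause (!r), r = false.
Try s = true.
Try p = false.
From the singleton clause (!u), u = false.
No clause remains; t is free.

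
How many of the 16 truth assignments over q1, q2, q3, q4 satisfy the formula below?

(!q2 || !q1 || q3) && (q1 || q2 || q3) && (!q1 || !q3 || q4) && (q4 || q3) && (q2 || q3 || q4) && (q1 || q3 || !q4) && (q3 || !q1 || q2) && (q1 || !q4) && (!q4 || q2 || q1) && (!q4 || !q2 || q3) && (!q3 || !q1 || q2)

There are 2^4 = 16 truth assignments over (q1, q2, q3, q4).
Check each against the 11 clauses (columns in the order q1, q2, q3, q4):
  F F F F  ✗ fails (q1 || q2 || q3)
  F F F T  ✗ fails (q1 || q2 || q3)
  F F T F  ✓ satisfies all
  F F T T  ✗ fails (q1 || !q4)
  F T F F  ✗ fails (q4 || q3)
  F T F T  ✗ fails (q1 || q3 || !q4)
  F T T F  ✓ satisfies all
  F T T T  ✗ fails (q1 || !q4)
  T F F F  ✗ fails (q4 || q3)
  T F F T  ✗ fails (q3 || !q1 || q2)
  T F T F  ✗ fails (!q1 || !q3 || q4)
  T F T T  ✗ fails (!q3 || !q1 || q2)
  T T F F  ✗ fails (!q2 || !q1 || q3)
  T T F T  ✗ fails (!q2 || !q1 || q3)
  T T T F  ✗ fails (!q1 || !q3 || q4)
  T T T T  ✓ satisfies all
3 of the 16 rows are models.

3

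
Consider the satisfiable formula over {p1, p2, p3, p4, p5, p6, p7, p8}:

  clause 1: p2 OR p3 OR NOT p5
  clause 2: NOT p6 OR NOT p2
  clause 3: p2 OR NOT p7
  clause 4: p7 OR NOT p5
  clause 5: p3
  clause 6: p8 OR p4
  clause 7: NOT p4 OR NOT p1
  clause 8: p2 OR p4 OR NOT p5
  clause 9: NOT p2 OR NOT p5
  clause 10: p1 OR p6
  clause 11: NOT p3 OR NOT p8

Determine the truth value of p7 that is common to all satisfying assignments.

False

Suppose p7 = true.
From the singleton clause (p2), p2 = true.
From the singleton clause (NOT p6), p6 = false.
From the singleton clause (p3), p3 = true.
From the singleton clause (NOT p5), p5 = false.
From the singleton clause (p1), p1 = true.
From the singleton clause (NOT p4), p4 = false.
From the singleton clause (p8), p8 = true.
That conflicts with the unit clause (NOT p8).
So every satisfying assignment has p7 = False.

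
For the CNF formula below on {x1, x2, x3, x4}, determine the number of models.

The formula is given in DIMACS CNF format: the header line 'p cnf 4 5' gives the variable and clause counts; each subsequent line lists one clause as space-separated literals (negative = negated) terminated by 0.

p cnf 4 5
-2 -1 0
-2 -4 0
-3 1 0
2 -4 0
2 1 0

3

There are 2^4 = 16 truth assignments over (x1, x2, x3, x4).
Check each against the 5 clauses (columns in the order x1, x2, x3, x4):
  F F F F  ✗ fails (x2 ∨ x1)
  F F F T  ✗ fails (x2 ∨ ¬x4)
  F F T F  ✗ fails (¬x3 ∨ x1)
  F F T T  ✗ fails (¬x3 ∨ x1)
  F T F F  ✓ satisfies all
  F T F T  ✗ fails (¬x2 ∨ ¬x4)
  F T T F  ✗ fails (¬x3 ∨ x1)
  F T T T  ✗ fails (¬x2 ∨ ¬x4)
  T F F F  ✓ satisfies all
  T F F T  ✗ fails (x2 ∨ ¬x4)
  T F T F  ✓ satisfies all
  T F T T  ✗ fails (x2 ∨ ¬x4)
  T T F F  ✗ fails (¬x2 ∨ ¬x1)
  T T F T  ✗ fails (¬x2 ∨ ¬x1)
  T T T F  ✗ fails (¬x2 ∨ ¬x1)
  T T T T  ✗ fails (¬x2 ∨ ¬x1)
3 of the 16 rows are models.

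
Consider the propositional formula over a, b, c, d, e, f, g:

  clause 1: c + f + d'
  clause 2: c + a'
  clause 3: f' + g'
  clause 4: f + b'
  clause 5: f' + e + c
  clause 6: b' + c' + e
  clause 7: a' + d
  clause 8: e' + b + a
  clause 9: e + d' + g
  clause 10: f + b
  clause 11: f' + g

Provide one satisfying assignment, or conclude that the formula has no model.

UNSATISFIABLE

Case c = 1:
Case f = 0:
The clause (b') is unit, so b = 0.
But (b) is also a unit clause — contradiction.
Undo f and try f = 1.
The clause (g') is unit, so g = 0.
But (g) is also a unit clause — contradiction.
Both values of f lead to a conflict.
Undo c and try c = 0.
The clause (a') is unit, so a = 0.
Case f = 1:
The clause (g') is unit, so g = 0.
But (g) is also a unit clause — contradiction.
Undo f and try f = 0.
The clause (d') is unit, so d = 0.
The clause (b') is unit, so b = 0.
But (b) is also a unit clause — contradiction.
Both values of f lead to a conflict.
Both values of c lead to a conflict.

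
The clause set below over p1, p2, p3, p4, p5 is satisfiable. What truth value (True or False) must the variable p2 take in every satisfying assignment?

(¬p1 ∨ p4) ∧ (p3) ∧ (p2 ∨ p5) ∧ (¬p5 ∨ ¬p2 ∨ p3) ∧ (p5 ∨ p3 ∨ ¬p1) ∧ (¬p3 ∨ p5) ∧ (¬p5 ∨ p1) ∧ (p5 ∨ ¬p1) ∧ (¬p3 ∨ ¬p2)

Suppose p2 = True.
The clause (p3) is unit, so p3 = True.
But (¬p3) is also a unit clause — contradiction.
So every satisfying assignment has p2 = False.

False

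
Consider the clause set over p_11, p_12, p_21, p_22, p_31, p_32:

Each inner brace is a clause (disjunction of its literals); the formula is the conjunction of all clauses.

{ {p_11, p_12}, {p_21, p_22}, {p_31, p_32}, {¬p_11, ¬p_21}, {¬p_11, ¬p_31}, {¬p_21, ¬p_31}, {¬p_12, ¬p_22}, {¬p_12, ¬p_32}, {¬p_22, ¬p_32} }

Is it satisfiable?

Case p_11 = True:
Unit clause (¬p_21) forces p_21 = False.
Unit clause (p_22) forces p_22 = True.
Unit clause (¬p_31) forces p_31 = False.
Unit clause (p_32) forces p_32 = True.
That conflicts with the unit clause (¬p_32).
Backtrack on p_11: now try p_11 = False.
Unit clause (p_12) forces p_12 = True.
Unit clause (¬p_22) forces p_22 = False.
Unit clause (p_21) forces p_21 = True.
Unit clause (¬p_31) forces p_31 = False.
Unit clause (p_32) forces p_32 = True.
That conflicts with the unit clause (¬p_32).
Neither p_11 = True nor p_11 = False works.
No assignment satisfies every clause.

No, unsatisfiable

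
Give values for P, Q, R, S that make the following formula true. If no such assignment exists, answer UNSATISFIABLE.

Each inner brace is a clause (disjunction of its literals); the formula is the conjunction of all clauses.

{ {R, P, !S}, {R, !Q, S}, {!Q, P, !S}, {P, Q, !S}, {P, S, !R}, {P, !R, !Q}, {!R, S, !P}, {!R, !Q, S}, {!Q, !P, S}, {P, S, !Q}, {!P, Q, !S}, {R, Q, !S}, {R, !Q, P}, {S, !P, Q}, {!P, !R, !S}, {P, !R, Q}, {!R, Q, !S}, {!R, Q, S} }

P: false; Q: false; R: false; S: false

Branch on R: set R = false.
Branch on P: set P = false.
(!S) alone gives S = false.
(!Q) alone gives Q = false.
Every clause now holds.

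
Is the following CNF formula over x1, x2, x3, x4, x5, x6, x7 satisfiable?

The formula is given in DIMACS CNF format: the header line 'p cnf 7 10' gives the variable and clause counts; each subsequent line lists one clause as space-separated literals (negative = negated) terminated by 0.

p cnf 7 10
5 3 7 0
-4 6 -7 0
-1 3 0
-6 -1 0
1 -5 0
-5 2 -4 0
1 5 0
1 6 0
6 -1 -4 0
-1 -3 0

Case x1 = False:
Unit clause (¬x5) forces x5 = False.
That conflicts with the unit clause (x5).
That branch fails; take x1 = True instead.
Unit clause (x3) forces x3 = True.
That conflicts with the unit clause (¬x3).
Neither x1 = True nor x1 = False works.
No assignment satisfies every clause.

No, unsatisfiable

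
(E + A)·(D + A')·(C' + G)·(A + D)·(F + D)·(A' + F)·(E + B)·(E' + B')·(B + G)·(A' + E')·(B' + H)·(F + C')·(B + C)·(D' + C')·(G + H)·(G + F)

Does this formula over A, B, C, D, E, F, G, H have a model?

Yes

Case E = 0:
Unit clause (A) forces A = 1.
Unit clause (D) forces D = 1.
Unit clause (F) forces F = 1.
Unit clause (B) forces B = 1.
Unit clause (H) forces H = 1.
Unit clause (C') forces C = 0.
All clauses hold; G can take either value.
A satisfying assignment: A ↦ 1; B ↦ 1; C ↦ 0; D ↦ 1; E ↦ 0; F ↦ 1; G ↦ 1; H ↦ 1.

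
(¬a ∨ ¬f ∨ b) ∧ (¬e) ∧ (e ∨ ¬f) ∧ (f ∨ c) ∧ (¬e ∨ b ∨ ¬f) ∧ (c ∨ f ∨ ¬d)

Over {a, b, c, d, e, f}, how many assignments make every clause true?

There are 2^6 = 64 truth assignments over (a, b, c, d, e, f).
Split on c. With c = True, the clauses containing c are satisfied and ¬c drops from the rest; 8 of the 2^5 = 32 assignments to the other variables satisfy what remains.
With c = False, by the same count on the reduced clause set, 0 assignments work.
(One model: a=F, b=F, c=T, d=F, e=F, f=F.)
Total: 8 + 0 = 8.

8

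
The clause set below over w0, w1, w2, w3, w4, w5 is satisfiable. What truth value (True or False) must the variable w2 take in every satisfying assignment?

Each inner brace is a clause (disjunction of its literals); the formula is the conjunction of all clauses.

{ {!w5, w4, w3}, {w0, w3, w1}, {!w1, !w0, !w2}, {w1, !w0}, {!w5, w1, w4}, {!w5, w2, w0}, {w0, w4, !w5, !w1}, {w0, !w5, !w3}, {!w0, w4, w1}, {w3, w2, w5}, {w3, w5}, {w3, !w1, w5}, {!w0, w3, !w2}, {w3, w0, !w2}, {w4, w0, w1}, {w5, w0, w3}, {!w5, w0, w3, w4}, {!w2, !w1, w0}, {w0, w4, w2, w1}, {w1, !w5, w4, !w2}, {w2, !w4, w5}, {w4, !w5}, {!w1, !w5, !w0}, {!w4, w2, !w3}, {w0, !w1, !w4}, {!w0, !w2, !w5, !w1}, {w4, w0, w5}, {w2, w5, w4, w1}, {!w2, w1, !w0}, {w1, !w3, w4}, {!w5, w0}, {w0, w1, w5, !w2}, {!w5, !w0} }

Suppose w2 = true.
Case w1 = false:
(!w0) alone gives w0 = false.
(w3) alone gives w3 = true.
(!w5) alone gives w5 = false.
But (w5) is also a unit clause — contradiction.
Undo w1 and try w1 = true.
(!w0) alone gives w0 = false.
But (w0) is also a unit clause — contradiction.
Either choice for w1 ends in contradiction.
So every satisfying assignment has w2 = False.

False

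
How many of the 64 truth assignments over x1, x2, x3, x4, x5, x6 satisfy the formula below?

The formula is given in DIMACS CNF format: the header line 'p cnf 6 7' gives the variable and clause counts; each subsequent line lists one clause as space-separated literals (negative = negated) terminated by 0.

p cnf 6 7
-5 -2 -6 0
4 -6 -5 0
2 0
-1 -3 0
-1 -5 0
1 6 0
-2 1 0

There are 2^6 = 64 truth assignments over (x1, x2, x3, x4, x5, x6).
Split on x6. With x6 = True, the clauses containing x6 are satisfied and ¬x6 drops from the rest; 2 of the 2^5 = 32 assignments to the other variables satisfy what remains.
With x6 = False, by the same count on the reduced clause set, 2 assignments work.
Total: 2 + 2 = 4.

4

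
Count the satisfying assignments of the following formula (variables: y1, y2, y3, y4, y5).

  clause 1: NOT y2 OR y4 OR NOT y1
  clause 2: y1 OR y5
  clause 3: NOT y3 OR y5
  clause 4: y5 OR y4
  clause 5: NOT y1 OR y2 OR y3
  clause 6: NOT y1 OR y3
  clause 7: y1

There are 2^5 = 32 truth assignments over (y1, y2, y3, y4, y5).
Split on y5. With y5 = true, the clauses containing y5 are satisfied and NOT y5 drops from the rest; 3 of the 2^4 = 16 assignments to the other variables satisfy what remains.
With y5 = false, by the same count on the reduced clause set, 0 assignments work.
Total: 3 + 0 = 3.

3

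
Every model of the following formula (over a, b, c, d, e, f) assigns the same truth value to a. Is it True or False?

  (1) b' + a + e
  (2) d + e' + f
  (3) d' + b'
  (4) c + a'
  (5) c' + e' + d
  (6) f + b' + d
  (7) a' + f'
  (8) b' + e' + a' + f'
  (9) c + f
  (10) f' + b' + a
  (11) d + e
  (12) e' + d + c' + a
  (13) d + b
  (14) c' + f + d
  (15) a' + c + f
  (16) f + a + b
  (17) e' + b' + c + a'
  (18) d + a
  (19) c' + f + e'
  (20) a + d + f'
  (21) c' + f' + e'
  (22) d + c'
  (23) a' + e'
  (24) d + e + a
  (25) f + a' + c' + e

Suppose a = 1.
From the singleton clause (c), c = 1.
From the singleton clause (f'), f = 0.
From the singleton clause (d), d = 1.
From the singleton clause (b'), b = 0.
From the singleton clause (e'), e = 0.
That conflicts with the unit clause (e).
So every satisfying assignment has a = False.

False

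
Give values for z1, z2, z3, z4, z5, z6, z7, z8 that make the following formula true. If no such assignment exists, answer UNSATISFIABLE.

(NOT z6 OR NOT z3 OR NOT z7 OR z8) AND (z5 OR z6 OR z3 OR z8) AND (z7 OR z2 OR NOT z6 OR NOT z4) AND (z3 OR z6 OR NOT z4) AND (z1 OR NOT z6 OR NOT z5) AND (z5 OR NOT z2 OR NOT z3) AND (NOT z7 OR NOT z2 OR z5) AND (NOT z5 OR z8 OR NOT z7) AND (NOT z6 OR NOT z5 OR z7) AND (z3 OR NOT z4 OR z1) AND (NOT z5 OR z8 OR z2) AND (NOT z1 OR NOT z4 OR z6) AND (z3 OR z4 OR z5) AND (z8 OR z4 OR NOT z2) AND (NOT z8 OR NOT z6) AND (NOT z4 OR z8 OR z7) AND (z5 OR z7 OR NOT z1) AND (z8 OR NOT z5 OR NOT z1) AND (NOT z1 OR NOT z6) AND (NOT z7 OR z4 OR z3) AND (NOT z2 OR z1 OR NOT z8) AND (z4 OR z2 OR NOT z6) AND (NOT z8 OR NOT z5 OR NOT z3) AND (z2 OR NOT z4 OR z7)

Branch on z8: set z8 = false.
Branch on z5: set z5 = false.
Branch on z6: set z6 = false.
From the singleton clause (z3), z3 = true.
From the singleton clause (NOT z2), z2 = false.
Branch on z1: set z1 = false.
Branch on z4: set z4 = false.
All clauses hold; z7 can take either value.

z1=false; z2=false; z3=true; z4=false; z5=false; z6=false; z7=true; z8=false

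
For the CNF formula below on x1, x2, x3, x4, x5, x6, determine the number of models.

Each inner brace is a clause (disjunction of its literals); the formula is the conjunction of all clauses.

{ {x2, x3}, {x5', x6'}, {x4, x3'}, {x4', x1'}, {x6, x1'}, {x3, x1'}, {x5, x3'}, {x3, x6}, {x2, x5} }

There are 2^6 = 64 truth assignments over (x1, x2, x3, x4, x5, x6).
Split on x5. With x5 = 1, the clauses containing x5 are satisfied and x5' drops from the rest; 2 of the 2^5 = 32 assignments to the other variables satisfy what remains.
With x5 = 0, by the same count on the reduced clause set, 2 assignments work.
(One model: x1=F, x2=F, x3=T, x4=T, x5=T, x6=F.)
Total: 2 + 2 = 4.

4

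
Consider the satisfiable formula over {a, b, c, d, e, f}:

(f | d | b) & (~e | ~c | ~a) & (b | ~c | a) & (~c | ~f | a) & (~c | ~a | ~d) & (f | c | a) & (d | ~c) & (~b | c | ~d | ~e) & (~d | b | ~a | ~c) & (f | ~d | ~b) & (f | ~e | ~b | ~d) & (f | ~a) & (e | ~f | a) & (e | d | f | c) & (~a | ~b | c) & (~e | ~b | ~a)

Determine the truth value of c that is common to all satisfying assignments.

Suppose c = 1.
The clause (d) is unit, so d = 1.
The clause (~a) is unit, so a = 0.
The clause (b) is unit, so b = 1.
The clause (~f) is unit, so f = 0.
Now (f) is unsatisfied and unit — conflict.
So every satisfying assignment has c = False.

False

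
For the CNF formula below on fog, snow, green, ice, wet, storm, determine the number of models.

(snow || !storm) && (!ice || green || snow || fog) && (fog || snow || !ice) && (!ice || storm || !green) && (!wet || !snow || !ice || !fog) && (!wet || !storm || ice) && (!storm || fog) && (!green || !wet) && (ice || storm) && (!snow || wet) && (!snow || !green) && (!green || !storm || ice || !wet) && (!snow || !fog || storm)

There are 2^6 = 64 truth assignments over (fog, snow, green, ice, wet, storm).
Split on fog. With fog = true, the clauses containing fog are satisfied and !fog drops from the rest; 2 of the 2^5 = 32 assignments to the other variables satisfy what remains.
With fog = false, by the same count on the reduced clause set, 1 assignment works.
(One model: fog=F, snow=T, green=F, ice=T, wet=T, storm=F.)
Total: 2 + 1 = 3.

3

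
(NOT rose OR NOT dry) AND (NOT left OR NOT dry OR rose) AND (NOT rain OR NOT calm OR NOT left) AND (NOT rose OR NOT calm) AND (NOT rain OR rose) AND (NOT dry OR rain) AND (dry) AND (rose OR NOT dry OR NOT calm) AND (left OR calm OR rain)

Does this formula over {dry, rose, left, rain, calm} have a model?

Unit clause (dry) forces dry = true.
Unit clause (NOT rose) forces rose = false.
Unit clause (NOT left) forces left = false.
Unit clause (NOT rain) forces rain = false.
But (rain) is also a unit clause — contradiction.
No assignment satisfies every clause.

No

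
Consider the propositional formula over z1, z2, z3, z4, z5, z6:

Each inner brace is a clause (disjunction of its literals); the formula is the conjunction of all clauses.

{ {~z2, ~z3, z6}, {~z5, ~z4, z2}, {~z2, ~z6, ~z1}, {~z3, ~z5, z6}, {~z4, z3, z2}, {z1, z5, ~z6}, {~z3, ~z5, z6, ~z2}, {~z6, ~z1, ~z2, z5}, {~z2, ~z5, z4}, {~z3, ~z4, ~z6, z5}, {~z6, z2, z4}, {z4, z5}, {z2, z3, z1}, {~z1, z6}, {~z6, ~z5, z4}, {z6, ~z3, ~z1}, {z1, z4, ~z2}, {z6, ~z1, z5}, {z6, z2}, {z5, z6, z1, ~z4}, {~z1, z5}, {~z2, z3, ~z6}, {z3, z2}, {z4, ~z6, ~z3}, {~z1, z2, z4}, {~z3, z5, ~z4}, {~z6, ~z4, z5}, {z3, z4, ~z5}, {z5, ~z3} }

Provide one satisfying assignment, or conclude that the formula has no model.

Case z4 = 1:
Case z5 = 1:
From the singleton clause (z2), z2 = 1.
Case z3 = 0:
From the singleton clause (~z6), z6 = 0.
From the singleton clause (~z1), z1 = 0.
Every clause now holds.

z1 ↦ 0, z2 ↦ 1, z3 ↦ 0, z4 ↦ 1, z5 ↦ 1, z6 ↦ 0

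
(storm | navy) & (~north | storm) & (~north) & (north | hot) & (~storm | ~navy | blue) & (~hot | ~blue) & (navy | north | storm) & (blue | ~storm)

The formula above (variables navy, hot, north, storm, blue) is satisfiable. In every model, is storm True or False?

False

Suppose storm = 1.
Unit clause (~north) forces north = 0.
Unit clause (hot) forces hot = 1.
Unit clause (~blue) forces blue = 0.
That conflicts with the unit clause (blue).
So every satisfying assignment has storm = False.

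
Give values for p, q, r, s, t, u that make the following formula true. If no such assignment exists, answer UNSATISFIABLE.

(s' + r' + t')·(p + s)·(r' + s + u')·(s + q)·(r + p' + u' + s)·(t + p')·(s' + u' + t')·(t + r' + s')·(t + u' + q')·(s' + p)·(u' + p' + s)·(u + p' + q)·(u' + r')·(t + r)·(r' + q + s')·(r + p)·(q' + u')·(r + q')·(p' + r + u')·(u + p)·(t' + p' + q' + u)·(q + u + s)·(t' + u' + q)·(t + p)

UNSATISFIABLE

Case p = 1:
(t) alone gives t = 1.
Case s = 0:
(q) alone gives q = 1.
(u') alone gives u = 0.
Now (u) is unsatisfied and unit — conflict.
Undo s and try s = 1.
(r') alone gives r = 0.
(u') alone gives u = 0.
(q) alone gives q = 1.
Now (q') is unsatisfied and unit — conflict.
Either choice for s ends in contradiction.
Undo p and try p = 0.
(s) alone gives s = 1.
Now (s') is unsatisfied and unit — conflict.
Either choice for p ends in contradiction.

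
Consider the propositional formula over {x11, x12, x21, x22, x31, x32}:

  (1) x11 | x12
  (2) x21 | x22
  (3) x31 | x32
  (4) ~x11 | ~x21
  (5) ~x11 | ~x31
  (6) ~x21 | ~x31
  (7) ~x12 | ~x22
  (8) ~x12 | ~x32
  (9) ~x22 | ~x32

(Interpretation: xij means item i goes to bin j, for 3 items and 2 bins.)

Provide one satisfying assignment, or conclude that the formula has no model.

UNSATISFIABLE

Branch on x11: set x11 = 1.
The clause (~x21) is unit, so x21 = 0.
The clause (x22) is unit, so x22 = 1.
The clause (~x31) is unit, so x31 = 0.
The clause (x32) is unit, so x32 = 1.
But (~x32) is also a unit clause — contradiction.
So x11 must be the other value — set x11 = 0.
The clause (x12) is unit, so x12 = 1.
The clause (~x22) is unit, so x22 = 0.
The clause (x21) is unit, so x21 = 1.
The clause (~x31) is unit, so x31 = 0.
The clause (x32) is unit, so x32 = 1.
But (~x32) is also a unit clause — contradiction.
Neither x11 = 1 nor x11 = 0 works.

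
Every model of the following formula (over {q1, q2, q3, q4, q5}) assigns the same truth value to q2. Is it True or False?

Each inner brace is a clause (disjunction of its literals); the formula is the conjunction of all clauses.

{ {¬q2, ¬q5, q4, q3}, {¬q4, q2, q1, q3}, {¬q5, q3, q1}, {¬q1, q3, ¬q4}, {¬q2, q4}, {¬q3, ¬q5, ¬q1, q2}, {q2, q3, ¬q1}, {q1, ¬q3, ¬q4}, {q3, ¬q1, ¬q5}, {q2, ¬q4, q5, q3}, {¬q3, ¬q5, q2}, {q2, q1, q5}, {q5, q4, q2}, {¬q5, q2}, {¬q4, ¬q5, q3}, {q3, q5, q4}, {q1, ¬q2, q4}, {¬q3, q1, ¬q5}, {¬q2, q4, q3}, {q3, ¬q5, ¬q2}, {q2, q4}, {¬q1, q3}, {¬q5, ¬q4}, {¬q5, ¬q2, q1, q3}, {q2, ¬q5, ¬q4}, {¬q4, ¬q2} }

Suppose q2 = True.
From the singleton clause (q4), q4 = True.
Now (¬q4) is unsatisfied and unit — conflict.
So every satisfying assignment has q2 = False.

False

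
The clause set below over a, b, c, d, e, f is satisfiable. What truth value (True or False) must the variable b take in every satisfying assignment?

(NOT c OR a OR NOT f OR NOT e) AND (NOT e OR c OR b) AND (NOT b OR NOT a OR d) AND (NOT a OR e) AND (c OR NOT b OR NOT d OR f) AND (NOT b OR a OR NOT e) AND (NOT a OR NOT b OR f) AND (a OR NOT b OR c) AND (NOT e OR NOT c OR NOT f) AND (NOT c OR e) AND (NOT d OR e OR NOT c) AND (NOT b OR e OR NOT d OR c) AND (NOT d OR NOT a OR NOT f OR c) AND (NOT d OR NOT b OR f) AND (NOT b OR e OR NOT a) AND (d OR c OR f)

False

Suppose b = true.
Case a = false:
The clause (NOT e) is unit, so e = false.
The clause (c) is unit, so c = true.
That conflicts with the unit clause (NOT c).
Undo a and try a = true.
The clause (d) is unit, so d = true.
The clause (e) is unit, so e = true.
The clause (f) is unit, so f = true.
The clause (NOT c) is unit, so c = false.
That conflicts with the unit clause (c).
Neither a = true nor a = false works.
So every satisfying assignment has b = False.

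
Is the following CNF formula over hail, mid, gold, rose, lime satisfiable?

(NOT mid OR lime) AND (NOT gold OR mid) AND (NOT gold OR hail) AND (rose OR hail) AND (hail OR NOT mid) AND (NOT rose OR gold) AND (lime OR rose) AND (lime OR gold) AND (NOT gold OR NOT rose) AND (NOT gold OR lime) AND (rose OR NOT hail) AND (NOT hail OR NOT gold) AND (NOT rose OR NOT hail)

No

Branch on mid: set mid = false.
Unit clause (NOT gold) forces gold = false.
Unit clause (NOT rose) forces rose = false.
Unit clause (hail) forces hail = true.
Now (NOT hail) is unsatisfied and unit — conflict.
Undo mid and try mid = true.
Unit clause (lime) forces lime = true.
Unit clause (hail) forces hail = true.
Unit clause (rose) forces rose = true.
Now (NOT rose) is unsatisfied and unit — conflict.
Neither mid = true nor mid = false works.
No assignment satisfies every clause.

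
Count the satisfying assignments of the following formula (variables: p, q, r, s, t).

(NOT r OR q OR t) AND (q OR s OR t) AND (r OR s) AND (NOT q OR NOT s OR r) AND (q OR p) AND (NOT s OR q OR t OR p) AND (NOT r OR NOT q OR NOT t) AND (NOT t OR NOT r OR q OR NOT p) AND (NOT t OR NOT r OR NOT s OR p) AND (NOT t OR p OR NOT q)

There are 2^5 = 32 truth assignments over (p, q, r, s, t).
Split on p. With p = true, the clauses containing p are satisfied and NOT p drops from the rest; 4 of the 2^4 = 16 assignments to the other variables satisfy what remains.
With p = false, by the same count on the reduced clause set, 2 assignments work.
(One model: p=F, q=T, r=T, s=F, t=F.)
Total: 4 + 2 = 6.

6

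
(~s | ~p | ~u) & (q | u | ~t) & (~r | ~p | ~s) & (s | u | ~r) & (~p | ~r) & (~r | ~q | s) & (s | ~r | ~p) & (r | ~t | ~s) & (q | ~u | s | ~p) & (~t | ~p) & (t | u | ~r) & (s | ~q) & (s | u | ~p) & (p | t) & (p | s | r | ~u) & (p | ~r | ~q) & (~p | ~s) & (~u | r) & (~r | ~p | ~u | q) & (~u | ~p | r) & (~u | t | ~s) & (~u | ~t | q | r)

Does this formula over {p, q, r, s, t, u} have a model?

Branch on p: set p = 0.
Unit clause (t) forces t = 1.
Branch on q: set q = 0.
Unit clause (u) forces u = 1.
Unit clause (r) forces r = 1.
No clause remains; s is free.
A satisfying assignment: p=0, q=0, r=1, s=1, t=1, u=1.

Satisfiable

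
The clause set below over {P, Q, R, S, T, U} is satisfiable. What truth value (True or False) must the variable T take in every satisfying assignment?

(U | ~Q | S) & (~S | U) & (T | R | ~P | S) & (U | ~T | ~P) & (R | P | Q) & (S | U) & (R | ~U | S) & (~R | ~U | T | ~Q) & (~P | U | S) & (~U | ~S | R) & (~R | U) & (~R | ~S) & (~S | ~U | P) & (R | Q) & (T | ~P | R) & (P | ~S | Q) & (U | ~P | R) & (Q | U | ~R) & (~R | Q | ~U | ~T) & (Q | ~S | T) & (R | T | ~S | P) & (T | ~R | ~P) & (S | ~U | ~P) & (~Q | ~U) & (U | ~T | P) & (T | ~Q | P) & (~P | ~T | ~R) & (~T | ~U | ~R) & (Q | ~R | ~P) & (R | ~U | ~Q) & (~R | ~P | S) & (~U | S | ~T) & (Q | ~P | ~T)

Suppose T = 1.
Case S = 0:
From the singleton clause (U), U = 1.
Now (~U) is unsatisfied and unit — conflict.
That branch fails; take S = 1 instead.
From the singleton clause (U), U = 1.
From the singleton clause (R), R = 1.
Now (~R) is unsatisfied and unit — conflict.
Either choice for S ends in contradiction.
So every satisfying assignment has T = False.

False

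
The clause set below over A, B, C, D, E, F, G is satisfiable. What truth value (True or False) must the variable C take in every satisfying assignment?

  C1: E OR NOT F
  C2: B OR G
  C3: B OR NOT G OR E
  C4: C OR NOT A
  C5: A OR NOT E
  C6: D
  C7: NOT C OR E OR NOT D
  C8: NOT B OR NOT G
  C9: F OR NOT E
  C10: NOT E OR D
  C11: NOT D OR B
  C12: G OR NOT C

False

Suppose C = true.
Unit clause (D) forces D = true.
Unit clause (E) forces E = true.
Unit clause (A) forces A = true.
Unit clause (F) forces F = true.
Unit clause (B) forces B = true.
Unit clause (NOT G) forces G = false.
Now (G) is unsatisfied and unit — conflict.
So every satisfying assignment has C = False.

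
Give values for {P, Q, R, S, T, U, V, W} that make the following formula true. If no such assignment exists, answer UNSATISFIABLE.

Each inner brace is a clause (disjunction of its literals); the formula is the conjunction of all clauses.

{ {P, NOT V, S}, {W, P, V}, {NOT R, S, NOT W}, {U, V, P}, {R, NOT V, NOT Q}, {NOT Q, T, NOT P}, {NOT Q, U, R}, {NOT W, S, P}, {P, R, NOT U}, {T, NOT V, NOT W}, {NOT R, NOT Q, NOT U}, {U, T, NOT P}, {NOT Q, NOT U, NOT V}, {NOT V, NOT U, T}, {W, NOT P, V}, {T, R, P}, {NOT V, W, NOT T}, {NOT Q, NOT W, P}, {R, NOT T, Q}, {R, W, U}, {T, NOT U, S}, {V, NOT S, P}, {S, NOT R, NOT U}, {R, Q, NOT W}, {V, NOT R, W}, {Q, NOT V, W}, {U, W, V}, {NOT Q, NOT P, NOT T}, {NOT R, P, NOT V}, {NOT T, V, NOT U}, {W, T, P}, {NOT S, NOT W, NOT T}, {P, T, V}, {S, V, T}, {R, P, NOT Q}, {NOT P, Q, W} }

Suppose P = true.
Suppose Q = false.
From the singleton clause (W), W = true.
From the singleton clause (R), R = true.
From the singleton clause (S), S = true.
From the singleton clause (NOT T), T = false.
From the singleton clause (NOT V), V = false.
From the singleton clause (U), U = true.
Every clause now holds.

P ↦ true, Q ↦ false, R ↦ true, S ↦ true, T ↦ false, U ↦ true, V ↦ false, W ↦ true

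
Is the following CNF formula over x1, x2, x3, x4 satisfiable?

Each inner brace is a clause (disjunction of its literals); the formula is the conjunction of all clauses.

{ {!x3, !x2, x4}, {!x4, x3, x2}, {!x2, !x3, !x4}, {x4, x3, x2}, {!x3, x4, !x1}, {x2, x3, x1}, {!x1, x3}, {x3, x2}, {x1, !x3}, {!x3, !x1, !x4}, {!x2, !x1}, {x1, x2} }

Suppose x1 = false.
From the singleton clause (!x3), x3 = false.
From the singleton clause (x2), x2 = true.
No clause remains; x4 is free.
A satisfying assignment: x1 ↦ false, x2 ↦ true, x3 ↦ false, x4 ↦ false.

Satisfiable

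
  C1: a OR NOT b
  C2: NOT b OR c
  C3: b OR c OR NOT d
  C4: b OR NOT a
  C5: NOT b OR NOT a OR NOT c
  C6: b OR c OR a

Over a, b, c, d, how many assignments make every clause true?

2

There are 2^4 = 16 truth assignments over (a, b, c, d).
Check each against the 6 clauses (columns in the order a, b, c, d):
  F F F F  ✗ fails (b OR c OR a)
  F F F T  ✗ fails (b OR c OR NOT d)
  F F T F  ✓ satisfies all
  F F T T  ✓ satisfies all
  F T F F  ✗ fails (a OR NOT b)
  F T F T  ✗ fails (a OR NOT b)
  F T T F  ✗ fails (a OR NOT b)
  F T T T  ✗ fails (a OR NOT b)
  T F F F  ✗ fails (b OR NOT a)
  T F F T  ✗ fails (b OR c OR NOT d)
  T F T F  ✗ fails (b OR NOT a)
  T F T T  ✗ fails (b OR NOT a)
  T T F F  ✗ fails (NOT b OR c)
  T T F T  ✗ fails (NOT b OR c)
  T T T F  ✗ fails (NOT b OR NOT a OR NOT c)
  T T T T  ✗ fails (NOT b OR NOT a OR NOT c)
2 of the 16 rows are models.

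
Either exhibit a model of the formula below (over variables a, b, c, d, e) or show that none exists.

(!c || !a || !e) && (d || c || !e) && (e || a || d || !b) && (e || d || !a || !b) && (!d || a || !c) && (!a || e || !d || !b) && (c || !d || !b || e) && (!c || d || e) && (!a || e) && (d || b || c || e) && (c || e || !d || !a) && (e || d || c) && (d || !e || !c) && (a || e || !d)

Branch on a: set a = true.
Unit clause (e) forces e = true.
Unit clause (!c) forces c = false.
Unit clause (d) forces d = true.
No clause remains; b is free.

a: true,  b: false,  c: false,  d: true,  e: true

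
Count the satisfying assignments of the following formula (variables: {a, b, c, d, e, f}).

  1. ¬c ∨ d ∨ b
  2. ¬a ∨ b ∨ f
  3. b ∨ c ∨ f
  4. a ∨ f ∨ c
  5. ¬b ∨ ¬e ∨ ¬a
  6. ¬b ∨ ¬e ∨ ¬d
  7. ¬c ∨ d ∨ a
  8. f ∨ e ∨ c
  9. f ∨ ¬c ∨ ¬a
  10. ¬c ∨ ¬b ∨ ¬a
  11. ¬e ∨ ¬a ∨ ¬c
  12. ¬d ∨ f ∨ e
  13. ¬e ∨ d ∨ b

There are 2^6 = 64 truth assignments over (a, b, c, d, e, f).
Split on f. With f = True, the clauses containing f are satisfied and ¬f drops from the rest; 15 of the 2^5 = 32 assignments to the other variables satisfy what remains.
With f = False, by the same count on the reduced clause set, 1 assignment works.
(One model: a=F, b=F, c=F, d=F, e=F, f=T.)
Total: 15 + 1 = 16.

16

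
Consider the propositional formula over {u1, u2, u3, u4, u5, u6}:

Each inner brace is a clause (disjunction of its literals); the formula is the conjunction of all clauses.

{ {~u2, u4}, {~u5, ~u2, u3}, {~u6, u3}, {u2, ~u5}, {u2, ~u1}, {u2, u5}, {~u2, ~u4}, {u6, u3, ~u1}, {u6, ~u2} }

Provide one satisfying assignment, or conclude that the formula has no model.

UNSATISFIABLE

Try u2 = 0.
The clause (~u5) is unit, so u5 = 0.
But (u5) is also a unit clause — contradiction.
Backtrack on u2: now try u2 = 1.
The clause (u4) is unit, so u4 = 1.
But (~u4) is also a unit clause — contradiction.
Neither u2 = 1 nor u2 = 0 works.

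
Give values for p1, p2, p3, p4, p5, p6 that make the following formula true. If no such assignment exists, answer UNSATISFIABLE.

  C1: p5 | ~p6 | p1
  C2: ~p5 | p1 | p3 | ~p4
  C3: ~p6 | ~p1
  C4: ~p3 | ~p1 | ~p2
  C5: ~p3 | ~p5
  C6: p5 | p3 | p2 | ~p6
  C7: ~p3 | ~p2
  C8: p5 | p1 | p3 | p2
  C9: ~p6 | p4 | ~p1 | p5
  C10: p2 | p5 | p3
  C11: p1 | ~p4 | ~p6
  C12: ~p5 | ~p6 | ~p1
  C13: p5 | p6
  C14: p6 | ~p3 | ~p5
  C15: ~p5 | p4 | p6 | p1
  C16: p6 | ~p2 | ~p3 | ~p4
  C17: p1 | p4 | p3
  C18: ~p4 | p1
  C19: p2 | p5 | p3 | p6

Try p6 = 0.
Unit clause (p5) forces p5 = 1.
Unit clause (~p3) forces p3 = 0.
Try p1 = 1.
Every clause is now satisfied; p2, p4 are unconstrained.

p1=1; p2=0; p3=0; p4=0; p5=1; p6=0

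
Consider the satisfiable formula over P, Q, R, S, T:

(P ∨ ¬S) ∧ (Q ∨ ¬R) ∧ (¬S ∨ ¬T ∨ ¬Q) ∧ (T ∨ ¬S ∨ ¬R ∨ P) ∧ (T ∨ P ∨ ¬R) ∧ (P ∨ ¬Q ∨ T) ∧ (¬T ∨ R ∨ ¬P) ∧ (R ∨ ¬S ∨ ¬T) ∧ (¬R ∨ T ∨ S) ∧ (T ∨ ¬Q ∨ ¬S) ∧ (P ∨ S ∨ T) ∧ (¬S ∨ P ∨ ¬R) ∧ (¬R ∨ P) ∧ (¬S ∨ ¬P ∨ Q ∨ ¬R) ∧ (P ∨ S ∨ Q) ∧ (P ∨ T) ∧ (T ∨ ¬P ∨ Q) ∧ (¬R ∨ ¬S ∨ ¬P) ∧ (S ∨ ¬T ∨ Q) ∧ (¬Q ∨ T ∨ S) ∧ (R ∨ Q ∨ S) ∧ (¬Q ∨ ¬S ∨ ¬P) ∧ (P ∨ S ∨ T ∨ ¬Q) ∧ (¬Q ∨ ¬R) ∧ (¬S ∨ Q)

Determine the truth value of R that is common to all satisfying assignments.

False

Suppose R = True.
(Q) alone gives Q = True.
That conflicts with the unit clause (¬Q).
So every satisfying assignment has R = False.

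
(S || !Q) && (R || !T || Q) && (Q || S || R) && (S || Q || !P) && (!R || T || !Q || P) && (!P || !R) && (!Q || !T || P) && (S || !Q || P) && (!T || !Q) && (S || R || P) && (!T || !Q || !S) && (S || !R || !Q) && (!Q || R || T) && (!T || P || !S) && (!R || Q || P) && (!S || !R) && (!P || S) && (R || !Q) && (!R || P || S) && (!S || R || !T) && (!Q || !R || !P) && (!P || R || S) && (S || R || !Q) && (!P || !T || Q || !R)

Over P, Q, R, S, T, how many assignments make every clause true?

There are 2^5 = 32 truth assignments over (P, Q, R, S, T).
Split on S. With S = true, the clauses containing S are satisfied and !S drops from the rest; 2 of the 2^4 = 16 assignments to the other variables satisfy what remains.
With S = false, by the same count on the reduced clause set, 0 assignments work.
(One model: P=F, Q=F, R=F, S=T, T=F.)
Total: 2 + 0 = 2.

2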